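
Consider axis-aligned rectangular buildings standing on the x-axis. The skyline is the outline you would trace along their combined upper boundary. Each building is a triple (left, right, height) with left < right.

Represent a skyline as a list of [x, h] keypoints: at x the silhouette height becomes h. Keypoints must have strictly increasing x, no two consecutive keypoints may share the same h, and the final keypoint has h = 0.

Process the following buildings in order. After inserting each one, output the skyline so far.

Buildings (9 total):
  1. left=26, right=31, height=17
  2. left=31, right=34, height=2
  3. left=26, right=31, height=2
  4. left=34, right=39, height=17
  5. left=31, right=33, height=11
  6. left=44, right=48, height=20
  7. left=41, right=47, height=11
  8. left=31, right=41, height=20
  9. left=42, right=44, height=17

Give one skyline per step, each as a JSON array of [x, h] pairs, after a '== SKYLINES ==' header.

== SKYLINES ==
[[26,17],[31,0]]
[[26,17],[31,2],[34,0]]
[[26,17],[31,2],[34,0]]
[[26,17],[31,2],[34,17],[39,0]]
[[26,17],[31,11],[33,2],[34,17],[39,0]]
[[26,17],[31,11],[33,2],[34,17],[39,0],[44,20],[48,0]]
[[26,17],[31,11],[33,2],[34,17],[39,0],[41,11],[44,20],[48,0]]
[[26,17],[31,20],[41,11],[44,20],[48,0]]
[[26,17],[31,20],[41,11],[42,17],[44,20],[48,0]]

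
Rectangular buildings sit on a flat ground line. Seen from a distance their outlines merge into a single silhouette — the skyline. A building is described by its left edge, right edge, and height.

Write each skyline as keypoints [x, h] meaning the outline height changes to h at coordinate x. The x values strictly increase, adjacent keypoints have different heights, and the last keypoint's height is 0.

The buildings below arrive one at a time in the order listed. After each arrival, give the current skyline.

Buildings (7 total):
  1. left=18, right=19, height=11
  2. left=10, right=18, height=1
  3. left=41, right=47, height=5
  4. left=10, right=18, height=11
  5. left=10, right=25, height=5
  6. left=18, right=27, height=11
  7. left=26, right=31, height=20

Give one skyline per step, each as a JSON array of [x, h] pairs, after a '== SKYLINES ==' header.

== SKYLINES ==
[[18,11],[19,0]]
[[10,1],[18,11],[19,0]]
[[10,1],[18,11],[19,0],[41,5],[47,0]]
[[10,11],[19,0],[41,5],[47,0]]
[[10,11],[19,5],[25,0],[41,5],[47,0]]
[[10,11],[27,0],[41,5],[47,0]]
[[10,11],[26,20],[31,0],[41,5],[47,0]]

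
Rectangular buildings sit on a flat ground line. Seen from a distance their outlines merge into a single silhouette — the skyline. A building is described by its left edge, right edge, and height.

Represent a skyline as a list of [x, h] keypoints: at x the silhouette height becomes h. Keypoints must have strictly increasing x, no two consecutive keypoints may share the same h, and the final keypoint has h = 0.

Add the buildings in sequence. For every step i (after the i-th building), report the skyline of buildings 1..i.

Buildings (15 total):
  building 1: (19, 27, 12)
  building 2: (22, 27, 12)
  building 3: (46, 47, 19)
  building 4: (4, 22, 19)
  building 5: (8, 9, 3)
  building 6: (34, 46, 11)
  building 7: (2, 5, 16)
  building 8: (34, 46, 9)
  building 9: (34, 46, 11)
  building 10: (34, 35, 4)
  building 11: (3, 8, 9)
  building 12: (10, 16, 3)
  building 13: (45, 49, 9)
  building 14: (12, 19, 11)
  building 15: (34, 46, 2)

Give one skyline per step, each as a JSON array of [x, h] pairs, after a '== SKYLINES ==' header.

== SKYLINES ==
[[19,12],[27,0]]
[[19,12],[27,0]]
[[19,12],[27,0],[46,19],[47,0]]
[[4,19],[22,12],[27,0],[46,19],[47,0]]
[[4,19],[22,12],[27,0],[46,19],[47,0]]
[[4,19],[22,12],[27,0],[34,11],[46,19],[47,0]]
[[2,16],[4,19],[22,12],[27,0],[34,11],[46,19],[47,0]]
[[2,16],[4,19],[22,12],[27,0],[34,11],[46,19],[47,0]]
[[2,16],[4,19],[22,12],[27,0],[34,11],[46,19],[47,0]]
[[2,16],[4,19],[22,12],[27,0],[34,11],[46,19],[47,0]]
[[2,16],[4,19],[22,12],[27,0],[34,11],[46,19],[47,0]]
[[2,16],[4,19],[22,12],[27,0],[34,11],[46,19],[47,0]]
[[2,16],[4,19],[22,12],[27,0],[34,11],[46,19],[47,9],[49,0]]
[[2,16],[4,19],[22,12],[27,0],[34,11],[46,19],[47,9],[49,0]]
[[2,16],[4,19],[22,12],[27,0],[34,11],[46,19],[47,9],[49,0]]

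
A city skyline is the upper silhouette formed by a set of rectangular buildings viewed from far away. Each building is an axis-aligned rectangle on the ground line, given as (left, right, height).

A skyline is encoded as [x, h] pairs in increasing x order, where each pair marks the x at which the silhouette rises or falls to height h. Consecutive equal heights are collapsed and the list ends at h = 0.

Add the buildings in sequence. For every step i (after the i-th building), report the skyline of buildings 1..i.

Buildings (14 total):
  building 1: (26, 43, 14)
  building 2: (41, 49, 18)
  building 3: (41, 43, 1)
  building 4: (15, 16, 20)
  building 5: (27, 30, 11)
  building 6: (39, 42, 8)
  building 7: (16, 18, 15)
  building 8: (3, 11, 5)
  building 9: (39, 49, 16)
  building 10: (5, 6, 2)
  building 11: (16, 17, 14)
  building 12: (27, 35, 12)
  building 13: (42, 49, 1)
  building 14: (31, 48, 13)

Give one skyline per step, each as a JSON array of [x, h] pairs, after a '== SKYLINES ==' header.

== SKYLINES ==
[[26,14],[43,0]]
[[26,14],[41,18],[49,0]]
[[26,14],[41,18],[49,0]]
[[15,20],[16,0],[26,14],[41,18],[49,0]]
[[15,20],[16,0],[26,14],[41,18],[49,0]]
[[15,20],[16,0],[26,14],[41,18],[49,0]]
[[15,20],[16,15],[18,0],[26,14],[41,18],[49,0]]
[[3,5],[11,0],[15,20],[16,15],[18,0],[26,14],[41,18],[49,0]]
[[3,5],[11,0],[15,20],[16,15],[18,0],[26,14],[39,16],[41,18],[49,0]]
[[3,5],[11,0],[15,20],[16,15],[18,0],[26,14],[39,16],[41,18],[49,0]]
[[3,5],[11,0],[15,20],[16,15],[18,0],[26,14],[39,16],[41,18],[49,0]]
[[3,5],[11,0],[15,20],[16,15],[18,0],[26,14],[39,16],[41,18],[49,0]]
[[3,5],[11,0],[15,20],[16,15],[18,0],[26,14],[39,16],[41,18],[49,0]]
[[3,5],[11,0],[15,20],[16,15],[18,0],[26,14],[39,16],[41,18],[49,0]]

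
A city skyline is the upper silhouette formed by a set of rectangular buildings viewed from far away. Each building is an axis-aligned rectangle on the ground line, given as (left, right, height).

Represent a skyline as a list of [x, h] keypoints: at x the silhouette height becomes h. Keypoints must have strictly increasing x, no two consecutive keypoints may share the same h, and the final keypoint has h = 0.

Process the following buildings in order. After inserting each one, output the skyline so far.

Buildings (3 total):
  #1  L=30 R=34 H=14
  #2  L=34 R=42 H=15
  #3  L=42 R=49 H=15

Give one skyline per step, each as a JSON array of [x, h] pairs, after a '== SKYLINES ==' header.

== SKYLINES ==
[[30,14],[34,0]]
[[30,14],[34,15],[42,0]]
[[30,14],[34,15],[49,0]]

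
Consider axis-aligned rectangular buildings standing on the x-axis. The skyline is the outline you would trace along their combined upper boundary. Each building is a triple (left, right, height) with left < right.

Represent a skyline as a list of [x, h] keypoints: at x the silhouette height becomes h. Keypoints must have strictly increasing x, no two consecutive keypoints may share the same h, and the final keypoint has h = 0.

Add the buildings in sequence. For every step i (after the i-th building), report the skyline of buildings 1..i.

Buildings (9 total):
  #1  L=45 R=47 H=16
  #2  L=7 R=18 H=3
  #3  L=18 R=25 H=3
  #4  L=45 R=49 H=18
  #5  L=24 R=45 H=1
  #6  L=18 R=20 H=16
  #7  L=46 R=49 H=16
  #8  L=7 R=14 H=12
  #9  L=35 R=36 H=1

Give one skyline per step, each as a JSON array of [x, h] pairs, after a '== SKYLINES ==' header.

== SKYLINES ==
[[45,16],[47,0]]
[[7,3],[18,0],[45,16],[47,0]]
[[7,3],[25,0],[45,16],[47,0]]
[[7,3],[25,0],[45,18],[49,0]]
[[7,3],[25,1],[45,18],[49,0]]
[[7,3],[18,16],[20,3],[25,1],[45,18],[49,0]]
[[7,3],[18,16],[20,3],[25,1],[45,18],[49,0]]
[[7,12],[14,3],[18,16],[20,3],[25,1],[45,18],[49,0]]
[[7,12],[14,3],[18,16],[20,3],[25,1],[45,18],[49,0]]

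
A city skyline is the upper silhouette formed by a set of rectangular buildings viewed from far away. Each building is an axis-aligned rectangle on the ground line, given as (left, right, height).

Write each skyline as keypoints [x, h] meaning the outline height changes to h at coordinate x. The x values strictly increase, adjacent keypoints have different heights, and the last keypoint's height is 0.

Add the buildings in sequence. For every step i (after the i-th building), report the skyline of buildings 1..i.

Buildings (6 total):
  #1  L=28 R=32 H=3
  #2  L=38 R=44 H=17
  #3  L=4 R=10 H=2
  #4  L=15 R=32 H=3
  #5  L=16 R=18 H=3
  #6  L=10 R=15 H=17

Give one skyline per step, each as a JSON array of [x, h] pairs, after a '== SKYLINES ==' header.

== SKYLINES ==
[[28,3],[32,0]]
[[28,3],[32,0],[38,17],[44,0]]
[[4,2],[10,0],[28,3],[32,0],[38,17],[44,0]]
[[4,2],[10,0],[15,3],[32,0],[38,17],[44,0]]
[[4,2],[10,0],[15,3],[32,0],[38,17],[44,0]]
[[4,2],[10,17],[15,3],[32,0],[38,17],[44,0]]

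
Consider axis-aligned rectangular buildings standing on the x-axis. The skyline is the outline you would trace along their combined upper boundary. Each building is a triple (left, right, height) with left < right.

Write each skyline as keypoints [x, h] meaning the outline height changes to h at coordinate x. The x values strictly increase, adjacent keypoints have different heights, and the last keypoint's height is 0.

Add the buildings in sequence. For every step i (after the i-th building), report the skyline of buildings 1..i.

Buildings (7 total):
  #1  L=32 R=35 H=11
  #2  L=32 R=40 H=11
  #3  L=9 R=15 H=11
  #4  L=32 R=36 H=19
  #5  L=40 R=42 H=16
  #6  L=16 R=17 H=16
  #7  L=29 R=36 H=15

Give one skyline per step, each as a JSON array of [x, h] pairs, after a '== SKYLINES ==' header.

== SKYLINES ==
[[32,11],[35,0]]
[[32,11],[40,0]]
[[9,11],[15,0],[32,11],[40,0]]
[[9,11],[15,0],[32,19],[36,11],[40,0]]
[[9,11],[15,0],[32,19],[36,11],[40,16],[42,0]]
[[9,11],[15,0],[16,16],[17,0],[32,19],[36,11],[40,16],[42,0]]
[[9,11],[15,0],[16,16],[17,0],[29,15],[32,19],[36,11],[40,16],[42,0]]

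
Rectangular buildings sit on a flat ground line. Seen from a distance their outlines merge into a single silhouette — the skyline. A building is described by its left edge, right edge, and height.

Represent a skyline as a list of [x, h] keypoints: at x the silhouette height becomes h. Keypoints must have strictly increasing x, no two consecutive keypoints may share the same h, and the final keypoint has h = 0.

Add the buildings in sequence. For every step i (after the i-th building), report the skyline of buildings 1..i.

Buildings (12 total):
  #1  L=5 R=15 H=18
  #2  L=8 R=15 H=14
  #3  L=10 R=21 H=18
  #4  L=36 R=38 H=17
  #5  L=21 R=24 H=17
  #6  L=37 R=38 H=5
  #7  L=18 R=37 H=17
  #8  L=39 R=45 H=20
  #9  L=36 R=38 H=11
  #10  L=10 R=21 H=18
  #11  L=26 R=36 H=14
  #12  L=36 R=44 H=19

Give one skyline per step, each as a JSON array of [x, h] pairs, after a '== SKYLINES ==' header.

== SKYLINES ==
[[5,18],[15,0]]
[[5,18],[15,0]]
[[5,18],[21,0]]
[[5,18],[21,0],[36,17],[38,0]]
[[5,18],[21,17],[24,0],[36,17],[38,0]]
[[5,18],[21,17],[24,0],[36,17],[38,0]]
[[5,18],[21,17],[38,0]]
[[5,18],[21,17],[38,0],[39,20],[45,0]]
[[5,18],[21,17],[38,0],[39,20],[45,0]]
[[5,18],[21,17],[38,0],[39,20],[45,0]]
[[5,18],[21,17],[38,0],[39,20],[45,0]]
[[5,18],[21,17],[36,19],[39,20],[45,0]]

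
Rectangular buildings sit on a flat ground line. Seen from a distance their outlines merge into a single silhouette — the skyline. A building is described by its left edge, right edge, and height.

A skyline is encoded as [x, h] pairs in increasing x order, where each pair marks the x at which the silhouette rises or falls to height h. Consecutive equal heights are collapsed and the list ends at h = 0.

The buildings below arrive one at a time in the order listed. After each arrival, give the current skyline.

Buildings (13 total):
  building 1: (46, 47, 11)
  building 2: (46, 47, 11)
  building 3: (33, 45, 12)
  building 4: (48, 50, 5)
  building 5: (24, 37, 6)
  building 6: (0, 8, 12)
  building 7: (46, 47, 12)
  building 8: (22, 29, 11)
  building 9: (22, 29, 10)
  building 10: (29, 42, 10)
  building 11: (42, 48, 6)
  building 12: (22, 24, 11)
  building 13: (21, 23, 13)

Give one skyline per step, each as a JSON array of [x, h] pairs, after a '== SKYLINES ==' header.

== SKYLINES ==
[[46,11],[47,0]]
[[46,11],[47,0]]
[[33,12],[45,0],[46,11],[47,0]]
[[33,12],[45,0],[46,11],[47,0],[48,5],[50,0]]
[[24,6],[33,12],[45,0],[46,11],[47,0],[48,5],[50,0]]
[[0,12],[8,0],[24,6],[33,12],[45,0],[46,11],[47,0],[48,5],[50,0]]
[[0,12],[8,0],[24,6],[33,12],[45,0],[46,12],[47,0],[48,5],[50,0]]
[[0,12],[8,0],[22,11],[29,6],[33,12],[45,0],[46,12],[47,0],[48,5],[50,0]]
[[0,12],[8,0],[22,11],[29,6],[33,12],[45,0],[46,12],[47,0],[48,5],[50,0]]
[[0,12],[8,0],[22,11],[29,10],[33,12],[45,0],[46,12],[47,0],[48,5],[50,0]]
[[0,12],[8,0],[22,11],[29,10],[33,12],[45,6],[46,12],[47,6],[48,5],[50,0]]
[[0,12],[8,0],[22,11],[29,10],[33,12],[45,6],[46,12],[47,6],[48,5],[50,0]]
[[0,12],[8,0],[21,13],[23,11],[29,10],[33,12],[45,6],[46,12],[47,6],[48,5],[50,0]]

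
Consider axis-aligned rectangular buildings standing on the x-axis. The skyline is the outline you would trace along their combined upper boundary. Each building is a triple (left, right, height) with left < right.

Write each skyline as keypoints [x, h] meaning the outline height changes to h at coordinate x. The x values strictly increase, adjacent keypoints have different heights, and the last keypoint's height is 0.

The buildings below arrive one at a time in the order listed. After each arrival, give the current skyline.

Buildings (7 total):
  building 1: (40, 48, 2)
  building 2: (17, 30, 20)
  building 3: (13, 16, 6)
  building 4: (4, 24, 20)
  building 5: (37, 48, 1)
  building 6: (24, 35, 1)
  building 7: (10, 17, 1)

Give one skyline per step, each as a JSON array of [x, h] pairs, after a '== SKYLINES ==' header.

== SKYLINES ==
[[40,2],[48,0]]
[[17,20],[30,0],[40,2],[48,0]]
[[13,6],[16,0],[17,20],[30,0],[40,2],[48,0]]
[[4,20],[30,0],[40,2],[48,0]]
[[4,20],[30,0],[37,1],[40,2],[48,0]]
[[4,20],[30,1],[35,0],[37,1],[40,2],[48,0]]
[[4,20],[30,1],[35,0],[37,1],[40,2],[48,0]]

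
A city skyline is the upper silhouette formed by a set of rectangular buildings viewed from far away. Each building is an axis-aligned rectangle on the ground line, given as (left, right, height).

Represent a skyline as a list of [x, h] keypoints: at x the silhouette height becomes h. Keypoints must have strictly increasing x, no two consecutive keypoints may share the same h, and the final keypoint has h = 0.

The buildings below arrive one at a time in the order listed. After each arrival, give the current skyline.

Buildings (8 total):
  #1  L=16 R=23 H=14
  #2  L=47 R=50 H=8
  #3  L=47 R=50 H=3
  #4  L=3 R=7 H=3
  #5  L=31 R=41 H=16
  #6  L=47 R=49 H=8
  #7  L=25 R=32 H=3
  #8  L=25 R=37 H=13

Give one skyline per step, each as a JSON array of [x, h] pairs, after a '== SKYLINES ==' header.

== SKYLINES ==
[[16,14],[23,0]]
[[16,14],[23,0],[47,8],[50,0]]
[[16,14],[23,0],[47,8],[50,0]]
[[3,3],[7,0],[16,14],[23,0],[47,8],[50,0]]
[[3,3],[7,0],[16,14],[23,0],[31,16],[41,0],[47,8],[50,0]]
[[3,3],[7,0],[16,14],[23,0],[31,16],[41,0],[47,8],[50,0]]
[[3,3],[7,0],[16,14],[23,0],[25,3],[31,16],[41,0],[47,8],[50,0]]
[[3,3],[7,0],[16,14],[23,0],[25,13],[31,16],[41,0],[47,8],[50,0]]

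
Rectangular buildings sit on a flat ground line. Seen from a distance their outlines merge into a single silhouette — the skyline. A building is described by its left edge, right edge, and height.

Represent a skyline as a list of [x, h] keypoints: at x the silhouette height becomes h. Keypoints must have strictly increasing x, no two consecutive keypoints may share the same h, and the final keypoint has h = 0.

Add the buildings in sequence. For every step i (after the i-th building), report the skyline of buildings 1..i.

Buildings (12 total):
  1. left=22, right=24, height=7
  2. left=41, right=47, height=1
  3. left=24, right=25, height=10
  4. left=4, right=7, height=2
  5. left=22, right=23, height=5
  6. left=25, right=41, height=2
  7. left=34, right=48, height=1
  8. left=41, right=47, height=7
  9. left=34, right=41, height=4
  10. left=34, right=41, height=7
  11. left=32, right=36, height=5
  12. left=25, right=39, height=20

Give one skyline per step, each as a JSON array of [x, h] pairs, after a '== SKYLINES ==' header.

== SKYLINES ==
[[22,7],[24,0]]
[[22,7],[24,0],[41,1],[47,0]]
[[22,7],[24,10],[25,0],[41,1],[47,0]]
[[4,2],[7,0],[22,7],[24,10],[25,0],[41,1],[47,0]]
[[4,2],[7,0],[22,7],[24,10],[25,0],[41,1],[47,0]]
[[4,2],[7,0],[22,7],[24,10],[25,2],[41,1],[47,0]]
[[4,2],[7,0],[22,7],[24,10],[25,2],[41,1],[48,0]]
[[4,2],[7,0],[22,7],[24,10],[25,2],[41,7],[47,1],[48,0]]
[[4,2],[7,0],[22,7],[24,10],[25,2],[34,4],[41,7],[47,1],[48,0]]
[[4,2],[7,0],[22,7],[24,10],[25,2],[34,7],[47,1],[48,0]]
[[4,2],[7,0],[22,7],[24,10],[25,2],[32,5],[34,7],[47,1],[48,0]]
[[4,2],[7,0],[22,7],[24,10],[25,20],[39,7],[47,1],[48,0]]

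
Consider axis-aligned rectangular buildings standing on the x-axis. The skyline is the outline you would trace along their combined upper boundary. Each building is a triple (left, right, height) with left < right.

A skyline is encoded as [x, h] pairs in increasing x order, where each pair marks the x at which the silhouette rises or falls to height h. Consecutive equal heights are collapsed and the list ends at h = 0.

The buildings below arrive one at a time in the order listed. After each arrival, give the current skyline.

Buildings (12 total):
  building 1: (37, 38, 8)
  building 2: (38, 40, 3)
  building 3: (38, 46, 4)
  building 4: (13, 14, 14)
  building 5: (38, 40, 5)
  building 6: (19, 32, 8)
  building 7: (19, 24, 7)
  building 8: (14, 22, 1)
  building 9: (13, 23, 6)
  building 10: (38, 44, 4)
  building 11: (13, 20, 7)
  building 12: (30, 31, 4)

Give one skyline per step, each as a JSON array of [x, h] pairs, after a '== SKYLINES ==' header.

== SKYLINES ==
[[37,8],[38,0]]
[[37,8],[38,3],[40,0]]
[[37,8],[38,4],[46,0]]
[[13,14],[14,0],[37,8],[38,4],[46,0]]
[[13,14],[14,0],[37,8],[38,5],[40,4],[46,0]]
[[13,14],[14,0],[19,8],[32,0],[37,8],[38,5],[40,4],[46,0]]
[[13,14],[14,0],[19,8],[32,0],[37,8],[38,5],[40,4],[46,0]]
[[13,14],[14,1],[19,8],[32,0],[37,8],[38,5],[40,4],[46,0]]
[[13,14],[14,6],[19,8],[32,0],[37,8],[38,5],[40,4],[46,0]]
[[13,14],[14,6],[19,8],[32,0],[37,8],[38,5],[40,4],[46,0]]
[[13,14],[14,7],[19,8],[32,0],[37,8],[38,5],[40,4],[46,0]]
[[13,14],[14,7],[19,8],[32,0],[37,8],[38,5],[40,4],[46,0]]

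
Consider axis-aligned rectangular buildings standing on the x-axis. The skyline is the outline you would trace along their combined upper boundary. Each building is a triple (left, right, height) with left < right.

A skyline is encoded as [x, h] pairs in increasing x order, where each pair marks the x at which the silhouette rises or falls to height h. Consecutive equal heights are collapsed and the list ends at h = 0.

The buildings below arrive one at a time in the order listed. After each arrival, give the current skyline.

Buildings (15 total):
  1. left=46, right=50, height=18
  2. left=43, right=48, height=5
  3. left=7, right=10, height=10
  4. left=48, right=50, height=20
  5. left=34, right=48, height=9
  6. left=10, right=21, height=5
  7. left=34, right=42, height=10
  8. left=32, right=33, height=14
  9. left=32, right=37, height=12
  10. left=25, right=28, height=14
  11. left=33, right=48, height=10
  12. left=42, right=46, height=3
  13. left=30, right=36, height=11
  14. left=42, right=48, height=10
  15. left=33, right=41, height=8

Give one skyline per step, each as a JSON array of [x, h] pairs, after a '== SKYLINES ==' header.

== SKYLINES ==
[[46,18],[50,0]]
[[43,5],[46,18],[50,0]]
[[7,10],[10,0],[43,5],[46,18],[50,0]]
[[7,10],[10,0],[43,5],[46,18],[48,20],[50,0]]
[[7,10],[10,0],[34,9],[46,18],[48,20],[50,0]]
[[7,10],[10,5],[21,0],[34,9],[46,18],[48,20],[50,0]]
[[7,10],[10,5],[21,0],[34,10],[42,9],[46,18],[48,20],[50,0]]
[[7,10],[10,5],[21,0],[32,14],[33,0],[34,10],[42,9],[46,18],[48,20],[50,0]]
[[7,10],[10,5],[21,0],[32,14],[33,12],[37,10],[42,9],[46,18],[48,20],[50,0]]
[[7,10],[10,5],[21,0],[25,14],[28,0],[32,14],[33,12],[37,10],[42,9],[46,18],[48,20],[50,0]]
[[7,10],[10,5],[21,0],[25,14],[28,0],[32,14],[33,12],[37,10],[46,18],[48,20],[50,0]]
[[7,10],[10,5],[21,0],[25,14],[28,0],[32,14],[33,12],[37,10],[46,18],[48,20],[50,0]]
[[7,10],[10,5],[21,0],[25,14],[28,0],[30,11],[32,14],[33,12],[37,10],[46,18],[48,20],[50,0]]
[[7,10],[10,5],[21,0],[25,14],[28,0],[30,11],[32,14],[33,12],[37,10],[46,18],[48,20],[50,0]]
[[7,10],[10,5],[21,0],[25,14],[28,0],[30,11],[32,14],[33,12],[37,10],[46,18],[48,20],[50,0]]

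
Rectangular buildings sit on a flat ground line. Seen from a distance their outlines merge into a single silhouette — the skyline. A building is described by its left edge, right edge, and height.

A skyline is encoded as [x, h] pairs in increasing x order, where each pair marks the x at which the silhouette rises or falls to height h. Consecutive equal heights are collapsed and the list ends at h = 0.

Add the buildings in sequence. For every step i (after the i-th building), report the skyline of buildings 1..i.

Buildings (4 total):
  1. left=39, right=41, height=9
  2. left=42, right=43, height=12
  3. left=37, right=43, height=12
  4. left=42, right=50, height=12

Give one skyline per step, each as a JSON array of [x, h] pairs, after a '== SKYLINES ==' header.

== SKYLINES ==
[[39,9],[41,0]]
[[39,9],[41,0],[42,12],[43,0]]
[[37,12],[43,0]]
[[37,12],[50,0]]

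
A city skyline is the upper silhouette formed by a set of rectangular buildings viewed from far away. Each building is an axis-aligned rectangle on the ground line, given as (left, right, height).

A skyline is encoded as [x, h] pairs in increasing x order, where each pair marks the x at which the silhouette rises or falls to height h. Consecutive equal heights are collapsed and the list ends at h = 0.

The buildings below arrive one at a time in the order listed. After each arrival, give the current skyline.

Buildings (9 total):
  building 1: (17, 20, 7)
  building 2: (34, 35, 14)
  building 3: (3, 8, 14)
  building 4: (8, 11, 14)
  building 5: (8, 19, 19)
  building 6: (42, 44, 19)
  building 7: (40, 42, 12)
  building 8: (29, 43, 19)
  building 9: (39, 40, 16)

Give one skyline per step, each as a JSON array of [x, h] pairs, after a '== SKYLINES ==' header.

== SKYLINES ==
[[17,7],[20,0]]
[[17,7],[20,0],[34,14],[35,0]]
[[3,14],[8,0],[17,7],[20,0],[34,14],[35,0]]
[[3,14],[11,0],[17,7],[20,0],[34,14],[35,0]]
[[3,14],[8,19],[19,7],[20,0],[34,14],[35,0]]
[[3,14],[8,19],[19,7],[20,0],[34,14],[35,0],[42,19],[44,0]]
[[3,14],[8,19],[19,7],[20,0],[34,14],[35,0],[40,12],[42,19],[44,0]]
[[3,14],[8,19],[19,7],[20,0],[29,19],[44,0]]
[[3,14],[8,19],[19,7],[20,0],[29,19],[44,0]]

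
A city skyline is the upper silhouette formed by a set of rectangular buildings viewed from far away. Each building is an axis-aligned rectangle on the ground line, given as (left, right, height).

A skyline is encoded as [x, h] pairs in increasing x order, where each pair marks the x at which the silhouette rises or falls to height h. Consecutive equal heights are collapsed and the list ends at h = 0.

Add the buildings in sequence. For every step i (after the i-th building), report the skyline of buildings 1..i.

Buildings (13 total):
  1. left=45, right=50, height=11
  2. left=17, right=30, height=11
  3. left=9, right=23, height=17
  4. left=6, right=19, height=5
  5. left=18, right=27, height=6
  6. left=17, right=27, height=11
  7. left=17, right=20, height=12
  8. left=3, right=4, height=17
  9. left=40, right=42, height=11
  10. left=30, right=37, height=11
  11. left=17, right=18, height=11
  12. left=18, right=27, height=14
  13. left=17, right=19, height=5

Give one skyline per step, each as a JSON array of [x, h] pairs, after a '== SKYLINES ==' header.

== SKYLINES ==
[[45,11],[50,0]]
[[17,11],[30,0],[45,11],[50,0]]
[[9,17],[23,11],[30,0],[45,11],[50,0]]
[[6,5],[9,17],[23,11],[30,0],[45,11],[50,0]]
[[6,5],[9,17],[23,11],[30,0],[45,11],[50,0]]
[[6,5],[9,17],[23,11],[30,0],[45,11],[50,0]]
[[6,5],[9,17],[23,11],[30,0],[45,11],[50,0]]
[[3,17],[4,0],[6,5],[9,17],[23,11],[30,0],[45,11],[50,0]]
[[3,17],[4,0],[6,5],[9,17],[23,11],[30,0],[40,11],[42,0],[45,11],[50,0]]
[[3,17],[4,0],[6,5],[9,17],[23,11],[37,0],[40,11],[42,0],[45,11],[50,0]]
[[3,17],[4,0],[6,5],[9,17],[23,11],[37,0],[40,11],[42,0],[45,11],[50,0]]
[[3,17],[4,0],[6,5],[9,17],[23,14],[27,11],[37,0],[40,11],[42,0],[45,11],[50,0]]
[[3,17],[4,0],[6,5],[9,17],[23,14],[27,11],[37,0],[40,11],[42,0],[45,11],[50,0]]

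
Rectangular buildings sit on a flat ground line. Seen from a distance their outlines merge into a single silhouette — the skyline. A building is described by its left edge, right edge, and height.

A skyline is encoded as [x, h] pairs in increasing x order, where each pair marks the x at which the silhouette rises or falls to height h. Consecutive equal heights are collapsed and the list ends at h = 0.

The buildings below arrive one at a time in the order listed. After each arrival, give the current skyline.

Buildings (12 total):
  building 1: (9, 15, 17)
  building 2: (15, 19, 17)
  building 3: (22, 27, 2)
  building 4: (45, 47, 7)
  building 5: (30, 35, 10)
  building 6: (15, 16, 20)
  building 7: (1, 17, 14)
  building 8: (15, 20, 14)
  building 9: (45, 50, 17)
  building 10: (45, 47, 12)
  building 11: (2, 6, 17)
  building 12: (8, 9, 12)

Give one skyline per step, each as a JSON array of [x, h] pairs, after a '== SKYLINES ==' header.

== SKYLINES ==
[[9,17],[15,0]]
[[9,17],[19,0]]
[[9,17],[19,0],[22,2],[27,0]]
[[9,17],[19,0],[22,2],[27,0],[45,7],[47,0]]
[[9,17],[19,0],[22,2],[27,0],[30,10],[35,0],[45,7],[47,0]]
[[9,17],[15,20],[16,17],[19,0],[22,2],[27,0],[30,10],[35,0],[45,7],[47,0]]
[[1,14],[9,17],[15,20],[16,17],[19,0],[22,2],[27,0],[30,10],[35,0],[45,7],[47,0]]
[[1,14],[9,17],[15,20],[16,17],[19,14],[20,0],[22,2],[27,0],[30,10],[35,0],[45,7],[47,0]]
[[1,14],[9,17],[15,20],[16,17],[19,14],[20,0],[22,2],[27,0],[30,10],[35,0],[45,17],[50,0]]
[[1,14],[9,17],[15,20],[16,17],[19,14],[20,0],[22,2],[27,0],[30,10],[35,0],[45,17],[50,0]]
[[1,14],[2,17],[6,14],[9,17],[15,20],[16,17],[19,14],[20,0],[22,2],[27,0],[30,10],[35,0],[45,17],[50,0]]
[[1,14],[2,17],[6,14],[9,17],[15,20],[16,17],[19,14],[20,0],[22,2],[27,0],[30,10],[35,0],[45,17],[50,0]]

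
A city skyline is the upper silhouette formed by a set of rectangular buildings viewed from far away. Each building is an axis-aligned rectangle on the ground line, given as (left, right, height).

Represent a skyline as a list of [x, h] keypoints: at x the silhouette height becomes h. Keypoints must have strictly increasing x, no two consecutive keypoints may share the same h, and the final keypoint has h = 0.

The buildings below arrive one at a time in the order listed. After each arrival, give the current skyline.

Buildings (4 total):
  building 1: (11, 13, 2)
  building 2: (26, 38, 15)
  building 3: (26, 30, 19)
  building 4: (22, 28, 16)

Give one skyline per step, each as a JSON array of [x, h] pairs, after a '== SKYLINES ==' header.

== SKYLINES ==
[[11,2],[13,0]]
[[11,2],[13,0],[26,15],[38,0]]
[[11,2],[13,0],[26,19],[30,15],[38,0]]
[[11,2],[13,0],[22,16],[26,19],[30,15],[38,0]]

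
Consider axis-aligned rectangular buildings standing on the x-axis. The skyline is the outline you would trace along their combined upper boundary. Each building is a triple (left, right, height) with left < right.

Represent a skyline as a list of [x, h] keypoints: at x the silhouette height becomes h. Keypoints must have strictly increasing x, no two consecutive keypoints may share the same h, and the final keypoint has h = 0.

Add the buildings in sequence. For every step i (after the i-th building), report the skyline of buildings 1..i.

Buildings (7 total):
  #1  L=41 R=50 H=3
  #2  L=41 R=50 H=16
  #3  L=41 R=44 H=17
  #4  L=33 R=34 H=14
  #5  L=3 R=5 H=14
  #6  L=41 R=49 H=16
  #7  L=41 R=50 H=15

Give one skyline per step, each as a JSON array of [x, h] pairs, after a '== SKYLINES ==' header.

== SKYLINES ==
[[41,3],[50,0]]
[[41,16],[50,0]]
[[41,17],[44,16],[50,0]]
[[33,14],[34,0],[41,17],[44,16],[50,0]]
[[3,14],[5,0],[33,14],[34,0],[41,17],[44,16],[50,0]]
[[3,14],[5,0],[33,14],[34,0],[41,17],[44,16],[50,0]]
[[3,14],[5,0],[33,14],[34,0],[41,17],[44,16],[50,0]]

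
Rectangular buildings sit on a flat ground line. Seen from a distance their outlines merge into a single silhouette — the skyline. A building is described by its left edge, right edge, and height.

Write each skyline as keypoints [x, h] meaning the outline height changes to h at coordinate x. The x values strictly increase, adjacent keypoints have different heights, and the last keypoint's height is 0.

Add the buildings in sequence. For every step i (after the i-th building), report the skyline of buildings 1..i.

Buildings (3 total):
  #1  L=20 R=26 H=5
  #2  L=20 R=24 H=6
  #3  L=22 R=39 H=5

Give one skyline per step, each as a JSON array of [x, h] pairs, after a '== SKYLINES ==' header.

== SKYLINES ==
[[20,5],[26,0]]
[[20,6],[24,5],[26,0]]
[[20,6],[24,5],[39,0]]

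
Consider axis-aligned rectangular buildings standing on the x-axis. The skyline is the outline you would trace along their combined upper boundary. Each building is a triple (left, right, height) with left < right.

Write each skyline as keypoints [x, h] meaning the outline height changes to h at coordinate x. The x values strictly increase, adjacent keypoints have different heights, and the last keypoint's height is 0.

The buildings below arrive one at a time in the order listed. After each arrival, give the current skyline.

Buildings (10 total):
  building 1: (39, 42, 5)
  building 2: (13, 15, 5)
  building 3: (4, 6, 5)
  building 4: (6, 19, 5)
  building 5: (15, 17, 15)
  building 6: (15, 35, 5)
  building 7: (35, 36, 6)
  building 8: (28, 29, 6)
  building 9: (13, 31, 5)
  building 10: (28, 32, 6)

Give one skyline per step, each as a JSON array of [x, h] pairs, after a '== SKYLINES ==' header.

== SKYLINES ==
[[39,5],[42,0]]
[[13,5],[15,0],[39,5],[42,0]]
[[4,5],[6,0],[13,5],[15,0],[39,5],[42,0]]
[[4,5],[19,0],[39,5],[42,0]]
[[4,5],[15,15],[17,5],[19,0],[39,5],[42,0]]
[[4,5],[15,15],[17,5],[35,0],[39,5],[42,0]]
[[4,5],[15,15],[17,5],[35,6],[36,0],[39,5],[42,0]]
[[4,5],[15,15],[17,5],[28,6],[29,5],[35,6],[36,0],[39,5],[42,0]]
[[4,5],[15,15],[17,5],[28,6],[29,5],[35,6],[36,0],[39,5],[42,0]]
[[4,5],[15,15],[17,5],[28,6],[32,5],[35,6],[36,0],[39,5],[42,0]]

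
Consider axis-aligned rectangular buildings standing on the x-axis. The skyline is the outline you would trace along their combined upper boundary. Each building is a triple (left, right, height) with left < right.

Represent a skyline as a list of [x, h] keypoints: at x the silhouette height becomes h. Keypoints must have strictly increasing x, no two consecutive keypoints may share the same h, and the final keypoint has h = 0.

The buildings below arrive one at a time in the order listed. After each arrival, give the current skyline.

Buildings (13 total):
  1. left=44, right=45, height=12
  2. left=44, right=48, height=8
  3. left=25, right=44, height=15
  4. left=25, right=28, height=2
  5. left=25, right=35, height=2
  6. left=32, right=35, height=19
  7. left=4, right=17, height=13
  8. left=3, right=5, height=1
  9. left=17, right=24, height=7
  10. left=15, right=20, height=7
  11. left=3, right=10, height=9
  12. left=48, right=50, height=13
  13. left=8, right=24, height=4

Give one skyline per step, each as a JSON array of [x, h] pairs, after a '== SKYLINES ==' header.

== SKYLINES ==
[[44,12],[45,0]]
[[44,12],[45,8],[48,0]]
[[25,15],[44,12],[45,8],[48,0]]
[[25,15],[44,12],[45,8],[48,0]]
[[25,15],[44,12],[45,8],[48,0]]
[[25,15],[32,19],[35,15],[44,12],[45,8],[48,0]]
[[4,13],[17,0],[25,15],[32,19],[35,15],[44,12],[45,8],[48,0]]
[[3,1],[4,13],[17,0],[25,15],[32,19],[35,15],[44,12],[45,8],[48,0]]
[[3,1],[4,13],[17,7],[24,0],[25,15],[32,19],[35,15],[44,12],[45,8],[48,0]]
[[3,1],[4,13],[17,7],[24,0],[25,15],[32,19],[35,15],[44,12],[45,8],[48,0]]
[[3,9],[4,13],[17,7],[24,0],[25,15],[32,19],[35,15],[44,12],[45,8],[48,0]]
[[3,9],[4,13],[17,7],[24,0],[25,15],[32,19],[35,15],[44,12],[45,8],[48,13],[50,0]]
[[3,9],[4,13],[17,7],[24,0],[25,15],[32,19],[35,15],[44,12],[45,8],[48,13],[50,0]]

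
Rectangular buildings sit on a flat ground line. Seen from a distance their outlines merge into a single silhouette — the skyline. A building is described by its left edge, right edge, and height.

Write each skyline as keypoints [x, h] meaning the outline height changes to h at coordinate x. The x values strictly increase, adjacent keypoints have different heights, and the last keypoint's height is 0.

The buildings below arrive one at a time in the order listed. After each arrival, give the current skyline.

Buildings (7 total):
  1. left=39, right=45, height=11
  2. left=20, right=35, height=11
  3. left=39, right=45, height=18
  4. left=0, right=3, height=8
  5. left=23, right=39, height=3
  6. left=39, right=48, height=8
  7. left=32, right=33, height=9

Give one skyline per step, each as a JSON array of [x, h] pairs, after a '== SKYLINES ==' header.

== SKYLINES ==
[[39,11],[45,0]]
[[20,11],[35,0],[39,11],[45,0]]
[[20,11],[35,0],[39,18],[45,0]]
[[0,8],[3,0],[20,11],[35,0],[39,18],[45,0]]
[[0,8],[3,0],[20,11],[35,3],[39,18],[45,0]]
[[0,8],[3,0],[20,11],[35,3],[39,18],[45,8],[48,0]]
[[0,8],[3,0],[20,11],[35,3],[39,18],[45,8],[48,0]]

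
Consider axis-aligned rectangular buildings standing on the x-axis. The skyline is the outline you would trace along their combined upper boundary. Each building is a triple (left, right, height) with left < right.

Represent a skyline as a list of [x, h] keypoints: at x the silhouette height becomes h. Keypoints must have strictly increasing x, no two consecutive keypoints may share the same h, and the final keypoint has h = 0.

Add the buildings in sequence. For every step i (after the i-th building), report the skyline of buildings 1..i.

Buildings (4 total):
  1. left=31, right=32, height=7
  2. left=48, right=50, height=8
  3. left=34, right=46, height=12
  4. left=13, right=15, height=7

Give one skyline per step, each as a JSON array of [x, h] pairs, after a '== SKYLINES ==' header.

== SKYLINES ==
[[31,7],[32,0]]
[[31,7],[32,0],[48,8],[50,0]]
[[31,7],[32,0],[34,12],[46,0],[48,8],[50,0]]
[[13,7],[15,0],[31,7],[32,0],[34,12],[46,0],[48,8],[50,0]]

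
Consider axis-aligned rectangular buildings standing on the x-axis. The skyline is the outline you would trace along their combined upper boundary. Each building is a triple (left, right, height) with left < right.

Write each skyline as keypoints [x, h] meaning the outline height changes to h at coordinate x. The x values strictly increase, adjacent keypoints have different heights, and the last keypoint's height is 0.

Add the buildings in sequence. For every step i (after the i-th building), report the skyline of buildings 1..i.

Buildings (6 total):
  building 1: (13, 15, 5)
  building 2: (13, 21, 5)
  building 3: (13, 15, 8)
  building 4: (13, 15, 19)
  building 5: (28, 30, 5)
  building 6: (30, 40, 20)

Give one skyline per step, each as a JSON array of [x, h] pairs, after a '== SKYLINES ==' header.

== SKYLINES ==
[[13,5],[15,0]]
[[13,5],[21,0]]
[[13,8],[15,5],[21,0]]
[[13,19],[15,5],[21,0]]
[[13,19],[15,5],[21,0],[28,5],[30,0]]
[[13,19],[15,5],[21,0],[28,5],[30,20],[40,0]]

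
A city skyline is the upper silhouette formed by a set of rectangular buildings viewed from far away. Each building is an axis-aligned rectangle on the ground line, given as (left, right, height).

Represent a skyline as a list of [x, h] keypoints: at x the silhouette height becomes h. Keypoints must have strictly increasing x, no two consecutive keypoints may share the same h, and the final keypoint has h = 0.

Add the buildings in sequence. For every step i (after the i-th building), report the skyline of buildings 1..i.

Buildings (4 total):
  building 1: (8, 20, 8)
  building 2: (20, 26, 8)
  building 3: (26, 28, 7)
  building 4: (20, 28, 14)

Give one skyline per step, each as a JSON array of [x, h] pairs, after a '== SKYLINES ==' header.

== SKYLINES ==
[[8,8],[20,0]]
[[8,8],[26,0]]
[[8,8],[26,7],[28,0]]
[[8,8],[20,14],[28,0]]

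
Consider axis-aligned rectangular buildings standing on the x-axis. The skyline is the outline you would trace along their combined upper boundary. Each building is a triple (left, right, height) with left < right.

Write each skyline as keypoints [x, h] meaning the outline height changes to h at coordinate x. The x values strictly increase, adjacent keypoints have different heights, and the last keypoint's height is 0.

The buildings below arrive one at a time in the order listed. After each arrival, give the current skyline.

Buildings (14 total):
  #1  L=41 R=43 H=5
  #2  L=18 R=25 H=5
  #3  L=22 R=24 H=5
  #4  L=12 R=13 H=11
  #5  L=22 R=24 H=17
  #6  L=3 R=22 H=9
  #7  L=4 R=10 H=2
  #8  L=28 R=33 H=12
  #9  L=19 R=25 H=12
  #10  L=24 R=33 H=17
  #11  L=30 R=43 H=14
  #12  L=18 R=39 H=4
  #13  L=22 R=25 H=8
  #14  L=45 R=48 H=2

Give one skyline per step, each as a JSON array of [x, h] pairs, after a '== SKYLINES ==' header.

== SKYLINES ==
[[41,5],[43,0]]
[[18,5],[25,0],[41,5],[43,0]]
[[18,5],[25,0],[41,5],[43,0]]
[[12,11],[13,0],[18,5],[25,0],[41,5],[43,0]]
[[12,11],[13,0],[18,5],[22,17],[24,5],[25,0],[41,5],[43,0]]
[[3,9],[12,11],[13,9],[22,17],[24,5],[25,0],[41,5],[43,0]]
[[3,9],[12,11],[13,9],[22,17],[24,5],[25,0],[41,5],[43,0]]
[[3,9],[12,11],[13,9],[22,17],[24,5],[25,0],[28,12],[33,0],[41,5],[43,0]]
[[3,9],[12,11],[13,9],[19,12],[22,17],[24,12],[25,0],[28,12],[33,0],[41,5],[43,0]]
[[3,9],[12,11],[13,9],[19,12],[22,17],[33,0],[41,5],[43,0]]
[[3,9],[12,11],[13,9],[19,12],[22,17],[33,14],[43,0]]
[[3,9],[12,11],[13,9],[19,12],[22,17],[33,14],[43,0]]
[[3,9],[12,11],[13,9],[19,12],[22,17],[33,14],[43,0]]
[[3,9],[12,11],[13,9],[19,12],[22,17],[33,14],[43,0],[45,2],[48,0]]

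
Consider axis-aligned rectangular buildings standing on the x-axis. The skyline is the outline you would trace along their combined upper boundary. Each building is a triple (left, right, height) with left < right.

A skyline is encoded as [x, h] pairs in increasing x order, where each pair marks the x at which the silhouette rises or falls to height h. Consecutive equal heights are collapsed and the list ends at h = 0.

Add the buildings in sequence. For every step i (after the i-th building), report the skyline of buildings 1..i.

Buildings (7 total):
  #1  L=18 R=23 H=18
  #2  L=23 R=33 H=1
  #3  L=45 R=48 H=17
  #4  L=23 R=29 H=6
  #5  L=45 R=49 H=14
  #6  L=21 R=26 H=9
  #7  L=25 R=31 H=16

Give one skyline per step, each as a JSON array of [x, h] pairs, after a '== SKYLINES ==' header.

== SKYLINES ==
[[18,18],[23,0]]
[[18,18],[23,1],[33,0]]
[[18,18],[23,1],[33,0],[45,17],[48,0]]
[[18,18],[23,6],[29,1],[33,0],[45,17],[48,0]]
[[18,18],[23,6],[29,1],[33,0],[45,17],[48,14],[49,0]]
[[18,18],[23,9],[26,6],[29,1],[33,0],[45,17],[48,14],[49,0]]
[[18,18],[23,9],[25,16],[31,1],[33,0],[45,17],[48,14],[49,0]]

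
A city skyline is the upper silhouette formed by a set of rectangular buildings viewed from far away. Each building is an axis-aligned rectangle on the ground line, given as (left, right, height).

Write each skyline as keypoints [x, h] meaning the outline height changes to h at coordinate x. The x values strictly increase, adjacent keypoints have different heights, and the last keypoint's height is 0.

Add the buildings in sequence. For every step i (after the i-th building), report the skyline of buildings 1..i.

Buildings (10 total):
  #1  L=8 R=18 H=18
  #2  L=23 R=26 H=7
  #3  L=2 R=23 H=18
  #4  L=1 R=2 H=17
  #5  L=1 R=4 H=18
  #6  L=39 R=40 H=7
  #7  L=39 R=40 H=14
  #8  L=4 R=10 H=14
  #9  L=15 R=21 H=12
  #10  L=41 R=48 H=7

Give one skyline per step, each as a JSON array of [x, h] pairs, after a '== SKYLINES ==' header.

== SKYLINES ==
[[8,18],[18,0]]
[[8,18],[18,0],[23,7],[26,0]]
[[2,18],[23,7],[26,0]]
[[1,17],[2,18],[23,7],[26,0]]
[[1,18],[23,7],[26,0]]
[[1,18],[23,7],[26,0],[39,7],[40,0]]
[[1,18],[23,7],[26,0],[39,14],[40,0]]
[[1,18],[23,7],[26,0],[39,14],[40,0]]
[[1,18],[23,7],[26,0],[39,14],[40,0]]
[[1,18],[23,7],[26,0],[39,14],[40,0],[41,7],[48,0]]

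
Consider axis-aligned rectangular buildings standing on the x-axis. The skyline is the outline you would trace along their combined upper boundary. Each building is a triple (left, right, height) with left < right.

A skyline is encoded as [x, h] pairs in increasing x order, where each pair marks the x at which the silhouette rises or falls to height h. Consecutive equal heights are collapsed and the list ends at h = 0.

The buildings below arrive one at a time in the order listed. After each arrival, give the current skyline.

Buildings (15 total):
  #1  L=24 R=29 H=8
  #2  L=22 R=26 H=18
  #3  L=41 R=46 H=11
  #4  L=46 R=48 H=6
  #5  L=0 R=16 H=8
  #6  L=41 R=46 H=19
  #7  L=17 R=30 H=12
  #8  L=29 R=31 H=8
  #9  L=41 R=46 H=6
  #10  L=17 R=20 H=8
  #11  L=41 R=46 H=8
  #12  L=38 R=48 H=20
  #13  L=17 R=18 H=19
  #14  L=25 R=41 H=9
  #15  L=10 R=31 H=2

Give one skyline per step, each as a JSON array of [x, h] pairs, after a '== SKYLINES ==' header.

== SKYLINES ==
[[24,8],[29,0]]
[[22,18],[26,8],[29,0]]
[[22,18],[26,8],[29,0],[41,11],[46,0]]
[[22,18],[26,8],[29,0],[41,11],[46,6],[48,0]]
[[0,8],[16,0],[22,18],[26,8],[29,0],[41,11],[46,6],[48,0]]
[[0,8],[16,0],[22,18],[26,8],[29,0],[41,19],[46,6],[48,0]]
[[0,8],[16,0],[17,12],[22,18],[26,12],[30,0],[41,19],[46,6],[48,0]]
[[0,8],[16,0],[17,12],[22,18],[26,12],[30,8],[31,0],[41,19],[46,6],[48,0]]
[[0,8],[16,0],[17,12],[22,18],[26,12],[30,8],[31,0],[41,19],[46,6],[48,0]]
[[0,8],[16,0],[17,12],[22,18],[26,12],[30,8],[31,0],[41,19],[46,6],[48,0]]
[[0,8],[16,0],[17,12],[22,18],[26,12],[30,8],[31,0],[41,19],[46,6],[48,0]]
[[0,8],[16,0],[17,12],[22,18],[26,12],[30,8],[31,0],[38,20],[48,0]]
[[0,8],[16,0],[17,19],[18,12],[22,18],[26,12],[30,8],[31,0],[38,20],[48,0]]
[[0,8],[16,0],[17,19],[18,12],[22,18],[26,12],[30,9],[38,20],[48,0]]
[[0,8],[16,2],[17,19],[18,12],[22,18],[26,12],[30,9],[38,20],[48,0]]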